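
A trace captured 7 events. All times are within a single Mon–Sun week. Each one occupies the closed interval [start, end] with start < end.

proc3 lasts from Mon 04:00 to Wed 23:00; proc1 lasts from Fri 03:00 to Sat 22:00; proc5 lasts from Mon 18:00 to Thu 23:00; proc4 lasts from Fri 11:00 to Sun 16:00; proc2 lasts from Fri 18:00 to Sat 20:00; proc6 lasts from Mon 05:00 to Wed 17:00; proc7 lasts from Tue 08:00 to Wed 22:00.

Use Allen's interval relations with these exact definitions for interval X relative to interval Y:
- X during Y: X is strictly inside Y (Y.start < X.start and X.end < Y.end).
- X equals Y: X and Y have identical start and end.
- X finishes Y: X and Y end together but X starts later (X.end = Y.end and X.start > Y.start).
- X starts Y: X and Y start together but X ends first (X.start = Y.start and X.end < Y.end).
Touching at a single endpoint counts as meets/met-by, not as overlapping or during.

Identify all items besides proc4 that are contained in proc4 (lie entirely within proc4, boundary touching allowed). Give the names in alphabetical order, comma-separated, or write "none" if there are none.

Target proc4 = [Fri 11:00, Sun 16:00].
proc1 [Fri 03:00, Sat 22:00] → overlaps → no.
proc2 [Fri 18:00, Sat 20:00] → during → yes.
proc3 [Mon 04:00, Wed 23:00] → before → no.
proc5 [Mon 18:00, Thu 23:00] → before → no.
proc6 [Mon 05:00, Wed 17:00] → before → no.
proc7 [Tue 08:00, Wed 22:00] → before → no.
Result: proc2.

proc2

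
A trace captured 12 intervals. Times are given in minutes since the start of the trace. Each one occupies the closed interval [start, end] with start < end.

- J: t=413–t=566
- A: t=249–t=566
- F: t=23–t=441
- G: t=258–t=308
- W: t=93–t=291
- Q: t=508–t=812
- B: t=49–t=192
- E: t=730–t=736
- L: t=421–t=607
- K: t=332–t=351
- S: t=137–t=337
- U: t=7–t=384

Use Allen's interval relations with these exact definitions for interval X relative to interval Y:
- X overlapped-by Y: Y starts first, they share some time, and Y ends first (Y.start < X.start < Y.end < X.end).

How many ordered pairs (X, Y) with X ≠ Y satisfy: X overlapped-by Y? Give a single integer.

Checking all 132 ordered pairs for relation 'overlapped-by'; matching pairs in alphabetical order:
(A, F): A overlapped-by F ✓
(A, S): A overlapped-by S ✓
(A, U): A overlapped-by U ✓
(A, W): A overlapped-by W ✓
(F, U): F overlapped-by U ✓
(G, W): G overlapped-by W ✓
(J, F): J overlapped-by F ✓
(K, S): K overlapped-by S ✓
(L, A): L overlapped-by A ✓
(L, F): L overlapped-by F ✓
(L, J): L overlapped-by J ✓
(Q, A): Q overlapped-by A ✓
(Q, J): Q overlapped-by J ✓
(Q, L): Q overlapped-by L ✓
(S, B): S overlapped-by B ✓
(S, W): S overlapped-by W ✓
(W, B): W overlapped-by B ✓
Count: 17.

17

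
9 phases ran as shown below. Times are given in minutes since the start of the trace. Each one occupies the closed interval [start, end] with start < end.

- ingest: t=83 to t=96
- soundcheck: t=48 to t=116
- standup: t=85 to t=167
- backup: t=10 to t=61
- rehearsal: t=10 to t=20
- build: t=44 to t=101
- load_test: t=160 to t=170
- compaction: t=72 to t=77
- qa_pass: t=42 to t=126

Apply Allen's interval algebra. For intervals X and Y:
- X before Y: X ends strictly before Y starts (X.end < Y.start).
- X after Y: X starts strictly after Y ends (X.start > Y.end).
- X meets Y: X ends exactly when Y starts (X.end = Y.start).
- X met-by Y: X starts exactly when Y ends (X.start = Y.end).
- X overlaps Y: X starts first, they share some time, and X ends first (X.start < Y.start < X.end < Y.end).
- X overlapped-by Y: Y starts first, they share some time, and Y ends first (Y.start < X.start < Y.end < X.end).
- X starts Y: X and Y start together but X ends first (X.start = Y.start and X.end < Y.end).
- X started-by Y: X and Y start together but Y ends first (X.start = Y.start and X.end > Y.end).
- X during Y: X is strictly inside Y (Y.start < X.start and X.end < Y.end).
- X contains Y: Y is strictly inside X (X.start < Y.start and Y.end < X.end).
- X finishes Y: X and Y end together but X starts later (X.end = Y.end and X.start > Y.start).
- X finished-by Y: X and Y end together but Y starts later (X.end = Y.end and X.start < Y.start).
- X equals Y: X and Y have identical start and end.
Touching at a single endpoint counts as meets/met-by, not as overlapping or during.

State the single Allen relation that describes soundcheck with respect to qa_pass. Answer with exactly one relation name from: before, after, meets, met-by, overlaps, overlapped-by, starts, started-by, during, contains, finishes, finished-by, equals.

soundcheck = [t=48, t=116]; qa_pass = [t=42, t=126].
Compare endpoints: soundcheck.start > qa_pass.start, soundcheck.start < qa_pass.end, soundcheck.end > qa_pass.start, soundcheck.end < qa_pass.end.
That pattern is 'during'.

during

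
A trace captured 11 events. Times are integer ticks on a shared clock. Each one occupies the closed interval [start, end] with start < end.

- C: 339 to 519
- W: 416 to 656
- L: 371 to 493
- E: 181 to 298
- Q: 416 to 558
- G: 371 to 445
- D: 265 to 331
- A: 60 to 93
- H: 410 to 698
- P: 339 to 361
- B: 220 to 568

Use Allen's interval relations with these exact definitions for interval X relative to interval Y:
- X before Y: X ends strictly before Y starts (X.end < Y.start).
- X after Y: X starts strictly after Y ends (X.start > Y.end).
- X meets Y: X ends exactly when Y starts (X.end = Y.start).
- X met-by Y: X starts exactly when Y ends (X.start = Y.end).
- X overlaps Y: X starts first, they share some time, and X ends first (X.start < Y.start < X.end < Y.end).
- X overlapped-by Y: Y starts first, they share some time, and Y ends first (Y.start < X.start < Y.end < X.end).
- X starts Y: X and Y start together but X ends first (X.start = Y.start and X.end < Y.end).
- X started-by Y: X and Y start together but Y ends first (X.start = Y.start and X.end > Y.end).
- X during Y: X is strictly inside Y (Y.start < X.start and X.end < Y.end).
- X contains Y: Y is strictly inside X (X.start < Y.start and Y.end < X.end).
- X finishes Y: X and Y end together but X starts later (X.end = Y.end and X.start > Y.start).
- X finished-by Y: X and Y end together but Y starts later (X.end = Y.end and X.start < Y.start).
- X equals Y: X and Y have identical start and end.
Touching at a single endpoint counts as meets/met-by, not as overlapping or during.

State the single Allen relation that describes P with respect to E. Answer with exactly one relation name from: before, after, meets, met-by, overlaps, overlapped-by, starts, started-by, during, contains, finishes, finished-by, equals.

P = [339, 361]; E = [181, 298].
Compare endpoints: P.start > E.start, P.start > E.end, P.end > E.start, P.end > E.end.
That pattern is 'after'.

after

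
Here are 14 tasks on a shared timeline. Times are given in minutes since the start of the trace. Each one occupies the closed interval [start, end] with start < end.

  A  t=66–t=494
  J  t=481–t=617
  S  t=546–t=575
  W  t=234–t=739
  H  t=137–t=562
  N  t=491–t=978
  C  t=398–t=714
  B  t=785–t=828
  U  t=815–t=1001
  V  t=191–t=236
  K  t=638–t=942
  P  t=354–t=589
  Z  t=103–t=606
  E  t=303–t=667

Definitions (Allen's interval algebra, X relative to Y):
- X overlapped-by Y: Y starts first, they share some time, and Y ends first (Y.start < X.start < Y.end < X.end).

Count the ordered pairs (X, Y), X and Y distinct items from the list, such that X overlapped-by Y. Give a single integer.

35

Checking all 182 ordered pairs for relation 'overlapped-by'; matching pairs in alphabetical order:
(C, A): C overlapped-by A ✓
(C, E): C overlapped-by E ✓
(C, H): C overlapped-by H ✓
(C, P): C overlapped-by P ✓
(C, Z): C overlapped-by Z ✓
(E, A): E overlapped-by A ✓
(E, H): E overlapped-by H ✓
(E, Z): E overlapped-by Z ✓
(H, A): H overlapped-by A ✓
(J, A): J overlapped-by A ✓
(J, H): J overlapped-by H ✓
(J, P): J overlapped-by P ✓
(J, Z): J overlapped-by Z ✓
(K, C): K overlapped-by C ✓
(K, E): K overlapped-by E ✓
(K, W): K overlapped-by W ✓
(N, A): N overlapped-by A ✓
(N, C): N overlapped-by C ✓
(N, E): N overlapped-by E ✓
(N, H): N overlapped-by H ✓
(N, J): N overlapped-by J ✓
(N, P): N overlapped-by P ✓
(N, W): N overlapped-by W ✓
(N, Z): N overlapped-by Z ✓
... plus 11 further pairs not listed.
Count: 35.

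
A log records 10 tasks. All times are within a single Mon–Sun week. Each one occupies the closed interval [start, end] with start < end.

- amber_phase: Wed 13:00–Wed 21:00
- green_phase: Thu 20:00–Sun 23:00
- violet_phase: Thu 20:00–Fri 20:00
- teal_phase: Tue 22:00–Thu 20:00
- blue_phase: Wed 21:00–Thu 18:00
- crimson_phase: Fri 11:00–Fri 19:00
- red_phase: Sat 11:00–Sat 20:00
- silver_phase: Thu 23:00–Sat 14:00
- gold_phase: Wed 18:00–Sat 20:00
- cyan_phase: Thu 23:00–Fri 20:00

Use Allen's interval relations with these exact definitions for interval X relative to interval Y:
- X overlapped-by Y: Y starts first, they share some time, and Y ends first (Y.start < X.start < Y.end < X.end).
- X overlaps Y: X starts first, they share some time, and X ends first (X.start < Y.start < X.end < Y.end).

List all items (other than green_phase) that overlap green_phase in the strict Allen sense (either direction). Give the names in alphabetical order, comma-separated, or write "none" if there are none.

Target green_phase = [Thu 20:00, Sun 23:00].
amber_phase [Wed 13:00, Wed 21:00] → before → no.
blue_phase [Wed 21:00, Thu 18:00] → before → no.
crimson_phase [Fri 11:00, Fri 19:00] → during → no.
cyan_phase [Thu 23:00, Fri 20:00] → during → no.
gold_phase [Wed 18:00, Sat 20:00] → overlaps → yes.
red_phase [Sat 11:00, Sat 20:00] → during → no.
silver_phase [Thu 23:00, Sat 14:00] → during → no.
teal_phase [Tue 22:00, Thu 20:00] → meets → no.
violet_phase [Thu 20:00, Fri 20:00] → starts → no.
Result: gold_phase.

gold_phase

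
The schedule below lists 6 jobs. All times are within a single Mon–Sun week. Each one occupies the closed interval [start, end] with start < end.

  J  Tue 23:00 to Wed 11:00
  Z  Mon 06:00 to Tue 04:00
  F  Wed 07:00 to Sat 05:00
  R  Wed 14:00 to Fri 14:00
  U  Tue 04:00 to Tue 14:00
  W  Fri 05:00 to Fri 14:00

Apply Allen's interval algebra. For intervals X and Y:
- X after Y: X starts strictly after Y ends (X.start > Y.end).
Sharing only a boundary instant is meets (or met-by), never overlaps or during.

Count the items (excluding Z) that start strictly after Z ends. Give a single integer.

4

Target Z = [Mon 06:00, Tue 04:00].
F [Wed 07:00, Sat 05:00] → after → counts.
J [Tue 23:00, Wed 11:00] → after → counts.
R [Wed 14:00, Fri 14:00] → after → counts.
U [Tue 04:00, Tue 14:00] → met-by → no.
W [Fri 05:00, Fri 14:00] → after → counts.
Total: 4.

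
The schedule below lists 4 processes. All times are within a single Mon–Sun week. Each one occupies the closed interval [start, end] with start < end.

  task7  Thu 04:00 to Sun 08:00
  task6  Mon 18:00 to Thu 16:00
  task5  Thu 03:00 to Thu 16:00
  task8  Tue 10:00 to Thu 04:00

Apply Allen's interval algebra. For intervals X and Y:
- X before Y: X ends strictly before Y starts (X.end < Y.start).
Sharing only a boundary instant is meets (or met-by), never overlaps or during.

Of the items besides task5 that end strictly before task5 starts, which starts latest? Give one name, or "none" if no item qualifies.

Target task5 = [Thu 03:00, Thu 16:00].
task6 [Mon 18:00, Thu 16:00] → finished-by → excluded.
task7 [Thu 04:00, Sun 08:00] → overlapped-by → excluded.
task8 [Tue 10:00, Thu 04:00] → overlaps → excluded.
No candidates → none.

none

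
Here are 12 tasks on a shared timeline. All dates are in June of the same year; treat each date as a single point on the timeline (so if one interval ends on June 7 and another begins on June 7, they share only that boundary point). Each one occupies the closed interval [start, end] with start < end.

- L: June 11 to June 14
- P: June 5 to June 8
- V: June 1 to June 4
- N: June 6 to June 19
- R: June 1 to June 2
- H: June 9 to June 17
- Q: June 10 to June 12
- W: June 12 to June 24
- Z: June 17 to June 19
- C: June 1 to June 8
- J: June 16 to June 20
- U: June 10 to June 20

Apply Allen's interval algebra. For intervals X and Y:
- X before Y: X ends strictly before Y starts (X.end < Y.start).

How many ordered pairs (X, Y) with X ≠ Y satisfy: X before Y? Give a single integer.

36

Checking all 132 ordered pairs for relation 'before'; matching pairs in alphabetical order:
(C, H): C before H ✓
(C, J): C before J ✓
(C, L): C before L ✓
(C, Q): C before Q ✓
(C, U): C before U ✓
(C, W): C before W ✓
(C, Z): C before Z ✓
(L, J): L before J ✓
(L, Z): L before Z ✓
(P, H): P before H ✓
(P, J): P before J ✓
(P, L): P before L ✓
(P, Q): P before Q ✓
(P, U): P before U ✓
(P, W): P before W ✓
(P, Z): P before Z ✓
(Q, J): Q before J ✓
(Q, Z): Q before Z ✓
(R, H): R before H ✓
(R, J): R before J ✓
(R, L): R before L ✓
(R, N): R before N ✓
(R, P): R before P ✓
(R, Q): R before Q ✓
... plus 12 further pairs not listed.
Count: 36.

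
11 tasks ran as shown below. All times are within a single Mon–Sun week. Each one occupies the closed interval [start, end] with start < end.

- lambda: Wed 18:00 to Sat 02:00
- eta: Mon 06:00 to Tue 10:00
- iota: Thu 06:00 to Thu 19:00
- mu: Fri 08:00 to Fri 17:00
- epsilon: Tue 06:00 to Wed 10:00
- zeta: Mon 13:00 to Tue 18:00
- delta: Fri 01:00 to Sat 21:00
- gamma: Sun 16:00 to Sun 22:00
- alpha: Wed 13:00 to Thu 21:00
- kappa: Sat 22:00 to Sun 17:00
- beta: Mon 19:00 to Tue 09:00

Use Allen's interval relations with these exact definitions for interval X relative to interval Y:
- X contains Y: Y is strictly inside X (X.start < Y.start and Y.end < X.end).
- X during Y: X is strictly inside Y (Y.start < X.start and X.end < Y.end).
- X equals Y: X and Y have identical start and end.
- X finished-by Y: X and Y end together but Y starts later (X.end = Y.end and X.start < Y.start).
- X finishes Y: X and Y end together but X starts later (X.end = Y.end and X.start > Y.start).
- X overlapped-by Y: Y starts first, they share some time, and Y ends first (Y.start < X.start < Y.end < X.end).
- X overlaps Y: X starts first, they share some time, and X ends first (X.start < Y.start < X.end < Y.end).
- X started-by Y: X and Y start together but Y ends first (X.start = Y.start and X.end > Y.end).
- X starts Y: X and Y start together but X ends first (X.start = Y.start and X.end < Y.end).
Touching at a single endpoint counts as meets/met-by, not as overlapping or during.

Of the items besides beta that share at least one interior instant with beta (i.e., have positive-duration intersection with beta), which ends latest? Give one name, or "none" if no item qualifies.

epsilon

Target beta = [Mon 19:00, Tue 09:00].
alpha [Wed 13:00, Thu 21:00] → after → excluded.
delta [Fri 01:00, Sat 21:00] → after → excluded.
epsilon [Tue 06:00, Wed 10:00] → overlapped-by → candidate.
eta [Mon 06:00, Tue 10:00] → contains → candidate.
gamma [Sun 16:00, Sun 22:00] → after → excluded.
iota [Thu 06:00, Thu 19:00] → after → excluded.
kappa [Sat 22:00, Sun 17:00] → after → excluded.
lambda [Wed 18:00, Sat 02:00] → after → excluded.
mu [Fri 08:00, Fri 17:00] → after → excluded.
zeta [Mon 13:00, Tue 18:00] → contains → candidate.
Among candidates, latest end is Wed 10:00 → epsilon.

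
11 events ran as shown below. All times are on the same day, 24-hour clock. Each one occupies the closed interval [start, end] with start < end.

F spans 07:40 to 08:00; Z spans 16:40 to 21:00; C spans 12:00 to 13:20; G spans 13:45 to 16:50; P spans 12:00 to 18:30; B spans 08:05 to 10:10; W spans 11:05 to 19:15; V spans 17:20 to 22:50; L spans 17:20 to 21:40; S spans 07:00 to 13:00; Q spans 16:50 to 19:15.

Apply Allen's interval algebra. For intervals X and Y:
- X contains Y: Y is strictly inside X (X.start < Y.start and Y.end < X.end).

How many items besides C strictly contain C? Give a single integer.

Target C = [12:00, 13:20].
B [08:05, 10:10] → before → no.
F [07:40, 08:00] → before → no.
G [13:45, 16:50] → after → no.
L [17:20, 21:40] → after → no.
P [12:00, 18:30] → started-by → no.
Q [16:50, 19:15] → after → no.
S [07:00, 13:00] → overlaps → no.
V [17:20, 22:50] → after → no.
W [11:05, 19:15] → contains → counts.
Z [16:40, 21:00] → after → no.
Total: 1.

1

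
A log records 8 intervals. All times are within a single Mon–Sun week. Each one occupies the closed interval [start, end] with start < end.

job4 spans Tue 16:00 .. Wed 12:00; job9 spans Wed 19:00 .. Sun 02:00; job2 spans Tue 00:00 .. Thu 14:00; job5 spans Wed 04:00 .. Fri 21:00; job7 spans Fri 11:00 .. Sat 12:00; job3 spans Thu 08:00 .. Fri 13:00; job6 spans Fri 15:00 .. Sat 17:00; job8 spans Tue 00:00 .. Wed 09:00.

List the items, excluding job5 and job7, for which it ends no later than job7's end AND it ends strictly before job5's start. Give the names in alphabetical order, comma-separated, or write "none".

none

Conditions: its end is no later than job7's end (X.end <= Sat 12:00) AND its end is strictly before job5's start (X.end < Wed 04:00).
job2: end Thu 14:00 <= Sat 12:00? ✓; end Thu 14:00 < Wed 04:00? ✗ → no.
job3: end Fri 13:00 <= Sat 12:00? ✓; end Fri 13:00 < Wed 04:00? ✗ → no.
job4: end Wed 12:00 <= Sat 12:00? ✓; end Wed 12:00 < Wed 04:00? ✗ → no.
job6: end Sat 17:00 <= Sat 12:00? ✗; end Sat 17:00 < Wed 04:00? ✗ → no.
job8: end Wed 09:00 <= Sat 12:00? ✓; end Wed 09:00 < Wed 04:00? ✗ → no.
job9: end Sun 02:00 <= Sat 12:00? ✗; end Sun 02:00 < Wed 04:00? ✗ → no.
Result: none.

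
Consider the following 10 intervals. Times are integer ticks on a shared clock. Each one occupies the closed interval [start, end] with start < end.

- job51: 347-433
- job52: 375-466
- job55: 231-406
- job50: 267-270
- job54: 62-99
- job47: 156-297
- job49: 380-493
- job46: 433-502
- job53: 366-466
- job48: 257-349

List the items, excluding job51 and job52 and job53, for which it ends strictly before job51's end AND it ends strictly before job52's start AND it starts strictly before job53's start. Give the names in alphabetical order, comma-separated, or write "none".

job47, job48, job50, job54

Conditions: its end is strictly before job51's end (X.end < 433) AND its end is strictly before job52's start (X.end < 375) AND its start is strictly before job53's start (X.start < 366).
job46: end 502 < 433? ✗; end 502 < 375? ✗; start 433 < 366? ✗ → no.
job47: end 297 < 433? ✓; end 297 < 375? ✓; start 156 < 366? ✓ → yes.
job48: end 349 < 433? ✓; end 349 < 375? ✓; start 257 < 366? ✓ → yes.
job49: end 493 < 433? ✗; end 493 < 375? ✗; start 380 < 366? ✗ → no.
job50: end 270 < 433? ✓; end 270 < 375? ✓; start 267 < 366? ✓ → yes.
job54: end 99 < 433? ✓; end 99 < 375? ✓; start 62 < 366? ✓ → yes.
job55: end 406 < 433? ✓; end 406 < 375? ✗; start 231 < 366? ✓ → no.
Result: job47, job48, job50, job54.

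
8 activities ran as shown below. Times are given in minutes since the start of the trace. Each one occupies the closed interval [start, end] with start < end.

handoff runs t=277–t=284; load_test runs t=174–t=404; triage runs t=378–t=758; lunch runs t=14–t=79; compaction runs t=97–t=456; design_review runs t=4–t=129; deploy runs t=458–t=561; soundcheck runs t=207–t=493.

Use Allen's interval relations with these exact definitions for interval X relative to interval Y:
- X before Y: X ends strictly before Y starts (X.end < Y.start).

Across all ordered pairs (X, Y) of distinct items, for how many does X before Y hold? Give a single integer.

15

Checking all 56 ordered pairs for relation 'before'; matching pairs in alphabetical order:
(compaction, deploy): compaction before deploy ✓
(design_review, deploy): design_review before deploy ✓
(design_review, handoff): design_review before handoff ✓
(design_review, load_test): design_review before load_test ✓
(design_review, soundcheck): design_review before soundcheck ✓
(design_review, triage): design_review before triage ✓
(handoff, deploy): handoff before deploy ✓
(handoff, triage): handoff before triage ✓
(load_test, deploy): load_test before deploy ✓
(lunch, compaction): lunch before compaction ✓
(lunch, deploy): lunch before deploy ✓
(lunch, handoff): lunch before handoff ✓
(lunch, load_test): lunch before load_test ✓
(lunch, soundcheck): lunch before soundcheck ✓
(lunch, triage): lunch before triage ✓
Count: 15.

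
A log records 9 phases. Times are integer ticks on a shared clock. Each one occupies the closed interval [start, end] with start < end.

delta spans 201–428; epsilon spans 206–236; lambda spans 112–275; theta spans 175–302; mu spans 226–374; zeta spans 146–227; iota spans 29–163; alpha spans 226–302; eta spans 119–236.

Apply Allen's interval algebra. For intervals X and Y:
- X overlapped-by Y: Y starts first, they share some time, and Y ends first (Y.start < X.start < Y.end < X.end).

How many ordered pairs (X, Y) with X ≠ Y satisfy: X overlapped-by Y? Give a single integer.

20

Checking all 72 ordered pairs for relation 'overlapped-by'; matching pairs in alphabetical order:
(alpha, epsilon): alpha overlapped-by epsilon ✓
(alpha, eta): alpha overlapped-by eta ✓
(alpha, lambda): alpha overlapped-by lambda ✓
(alpha, zeta): alpha overlapped-by zeta ✓
(delta, eta): delta overlapped-by eta ✓
(delta, lambda): delta overlapped-by lambda ✓
(delta, theta): delta overlapped-by theta ✓
(delta, zeta): delta overlapped-by zeta ✓
(epsilon, zeta): epsilon overlapped-by zeta ✓
(eta, iota): eta overlapped-by iota ✓
(lambda, iota): lambda overlapped-by iota ✓
(mu, epsilon): mu overlapped-by epsilon ✓
(mu, eta): mu overlapped-by eta ✓
(mu, lambda): mu overlapped-by lambda ✓
(mu, theta): mu overlapped-by theta ✓
(mu, zeta): mu overlapped-by zeta ✓
(theta, eta): theta overlapped-by eta ✓
(theta, lambda): theta overlapped-by lambda ✓
(theta, zeta): theta overlapped-by zeta ✓
(zeta, iota): zeta overlapped-by iota ✓
Count: 20.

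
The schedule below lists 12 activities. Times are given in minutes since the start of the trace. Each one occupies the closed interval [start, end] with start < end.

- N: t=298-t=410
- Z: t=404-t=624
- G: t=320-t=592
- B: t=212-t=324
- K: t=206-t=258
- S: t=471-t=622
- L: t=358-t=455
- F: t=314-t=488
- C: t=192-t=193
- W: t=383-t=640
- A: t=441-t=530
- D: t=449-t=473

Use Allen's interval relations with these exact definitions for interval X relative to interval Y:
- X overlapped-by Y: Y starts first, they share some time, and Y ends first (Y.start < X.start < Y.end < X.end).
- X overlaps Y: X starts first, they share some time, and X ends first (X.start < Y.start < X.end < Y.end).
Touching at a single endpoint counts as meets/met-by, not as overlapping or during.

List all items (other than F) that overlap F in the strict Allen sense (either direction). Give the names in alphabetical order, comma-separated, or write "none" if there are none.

A, B, G, N, S, W, Z

Target F = [t=314, t=488].
A [t=441, t=530] → overlapped-by → yes.
B [t=212, t=324] → overlaps → yes.
C [t=192, t=193] → before → no.
D [t=449, t=473] → during → no.
G [t=320, t=592] → overlapped-by → yes.
K [t=206, t=258] → before → no.
L [t=358, t=455] → during → no.
N [t=298, t=410] → overlaps → yes.
S [t=471, t=622] → overlapped-by → yes.
W [t=383, t=640] → overlapped-by → yes.
Z [t=404, t=624] → overlapped-by → yes.
Result: A, B, G, N, S, W, Z.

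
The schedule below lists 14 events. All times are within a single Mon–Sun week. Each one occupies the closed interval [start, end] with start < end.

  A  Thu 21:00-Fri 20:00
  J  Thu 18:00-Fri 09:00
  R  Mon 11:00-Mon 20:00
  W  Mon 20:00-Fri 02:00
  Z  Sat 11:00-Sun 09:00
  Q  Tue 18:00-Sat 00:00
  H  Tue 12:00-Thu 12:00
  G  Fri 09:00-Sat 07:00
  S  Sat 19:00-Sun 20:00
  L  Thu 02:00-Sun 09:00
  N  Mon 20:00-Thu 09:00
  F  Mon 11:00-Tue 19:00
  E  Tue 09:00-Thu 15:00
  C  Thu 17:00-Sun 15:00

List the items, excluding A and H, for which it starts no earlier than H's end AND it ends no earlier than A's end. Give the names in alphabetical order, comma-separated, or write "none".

C, G, S, Z

Conditions: its start is no earlier than H's end (X.start >= Thu 12:00) AND its end is no earlier than A's end (X.end >= Fri 20:00).
C: start Thu 17:00 >= Thu 12:00? ✓; end Sun 15:00 >= Fri 20:00? ✓ → yes.
E: start Tue 09:00 >= Thu 12:00? ✗; end Thu 15:00 >= Fri 20:00? ✗ → no.
F: start Mon 11:00 >= Thu 12:00? ✗; end Tue 19:00 >= Fri 20:00? ✗ → no.
G: start Fri 09:00 >= Thu 12:00? ✓; end Sat 07:00 >= Fri 20:00? ✓ → yes.
J: start Thu 18:00 >= Thu 12:00? ✓; end Fri 09:00 >= Fri 20:00? ✗ → no.
L: start Thu 02:00 >= Thu 12:00? ✗; end Sun 09:00 >= Fri 20:00? ✓ → no.
N: start Mon 20:00 >= Thu 12:00? ✗; end Thu 09:00 >= Fri 20:00? ✗ → no.
Q: start Tue 18:00 >= Thu 12:00? ✗; end Sat 00:00 >= Fri 20:00? ✓ → no.
R: start Mon 11:00 >= Thu 12:00? ✗; end Mon 20:00 >= Fri 20:00? ✗ → no.
S: start Sat 19:00 >= Thu 12:00? ✓; end Sun 20:00 >= Fri 20:00? ✓ → yes.
W: start Mon 20:00 >= Thu 12:00? ✗; end Fri 02:00 >= Fri 20:00? ✗ → no.
Z: start Sat 11:00 >= Thu 12:00? ✓; end Sun 09:00 >= Fri 20:00? ✓ → yes.
Result: C, G, S, Z.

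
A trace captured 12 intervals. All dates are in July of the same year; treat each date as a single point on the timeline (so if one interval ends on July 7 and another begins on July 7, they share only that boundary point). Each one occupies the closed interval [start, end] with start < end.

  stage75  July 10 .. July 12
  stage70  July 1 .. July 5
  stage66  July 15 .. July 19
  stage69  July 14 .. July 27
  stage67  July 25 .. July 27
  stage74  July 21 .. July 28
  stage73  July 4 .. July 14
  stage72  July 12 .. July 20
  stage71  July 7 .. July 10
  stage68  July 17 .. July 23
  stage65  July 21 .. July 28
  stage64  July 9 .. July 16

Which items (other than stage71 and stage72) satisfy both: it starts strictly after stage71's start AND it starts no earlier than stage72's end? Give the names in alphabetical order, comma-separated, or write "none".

Conditions: its start is strictly after stage71's start (X.start > July 7) AND its start is no earlier than stage72's end (X.start >= July 20).
stage64: start July 9 > July 7? ✓; start July 9 >= July 20? ✗ → no.
stage65: start July 21 > July 7? ✓; start July 21 >= July 20? ✓ → yes.
stage66: start July 15 > July 7? ✓; start July 15 >= July 20? ✗ → no.
stage67: start July 25 > July 7? ✓; start July 25 >= July 20? ✓ → yes.
stage68: start July 17 > July 7? ✓; start July 17 >= July 20? ✗ → no.
stage69: start July 14 > July 7? ✓; start July 14 >= July 20? ✗ → no.
stage70: start July 1 > July 7? ✗; start July 1 >= July 20? ✗ → no.
stage73: start July 4 > July 7? ✗; start July 4 >= July 20? ✗ → no.
stage74: start July 21 > July 7? ✓; start July 21 >= July 20? ✓ → yes.
stage75: start July 10 > July 7? ✓; start July 10 >= July 20? ✗ → no.
Result: stage65, stage67, stage74.

stage65, stage67, stage74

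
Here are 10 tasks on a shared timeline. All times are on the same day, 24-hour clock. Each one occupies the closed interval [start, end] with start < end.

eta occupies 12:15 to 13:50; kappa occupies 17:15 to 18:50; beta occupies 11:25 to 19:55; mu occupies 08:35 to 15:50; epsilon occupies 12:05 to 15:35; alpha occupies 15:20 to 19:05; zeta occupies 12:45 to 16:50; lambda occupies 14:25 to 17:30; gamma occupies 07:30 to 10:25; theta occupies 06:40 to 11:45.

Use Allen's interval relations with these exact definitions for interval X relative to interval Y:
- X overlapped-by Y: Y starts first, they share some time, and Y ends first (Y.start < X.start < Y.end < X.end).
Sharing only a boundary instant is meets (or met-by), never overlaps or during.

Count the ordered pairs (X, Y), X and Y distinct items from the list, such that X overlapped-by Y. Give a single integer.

Checking all 90 ordered pairs for relation 'overlapped-by'; matching pairs in alphabetical order:
(alpha, epsilon): alpha overlapped-by epsilon ✓
(alpha, lambda): alpha overlapped-by lambda ✓
(alpha, mu): alpha overlapped-by mu ✓
(alpha, zeta): alpha overlapped-by zeta ✓
(beta, mu): beta overlapped-by mu ✓
(beta, theta): beta overlapped-by theta ✓
(kappa, lambda): kappa overlapped-by lambda ✓
(lambda, epsilon): lambda overlapped-by epsilon ✓
(lambda, mu): lambda overlapped-by mu ✓
(lambda, zeta): lambda overlapped-by zeta ✓
(mu, gamma): mu overlapped-by gamma ✓
(mu, theta): mu overlapped-by theta ✓
(zeta, epsilon): zeta overlapped-by epsilon ✓
(zeta, eta): zeta overlapped-by eta ✓
(zeta, mu): zeta overlapped-by mu ✓
Count: 15.

15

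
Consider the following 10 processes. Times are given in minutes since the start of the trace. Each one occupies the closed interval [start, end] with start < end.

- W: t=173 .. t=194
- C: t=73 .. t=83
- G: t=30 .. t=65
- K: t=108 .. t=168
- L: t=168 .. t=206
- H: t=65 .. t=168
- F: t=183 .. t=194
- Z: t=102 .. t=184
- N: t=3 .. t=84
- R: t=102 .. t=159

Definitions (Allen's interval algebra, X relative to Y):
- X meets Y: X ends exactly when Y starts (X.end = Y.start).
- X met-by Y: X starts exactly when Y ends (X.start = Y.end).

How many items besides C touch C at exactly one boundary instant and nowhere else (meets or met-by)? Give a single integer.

0

Target C = [t=73, t=83].
F [t=183, t=194] → after → no.
G [t=30, t=65] → before → no.
H [t=65, t=168] → contains → no.
K [t=108, t=168] → after → no.
L [t=168, t=206] → after → no.
N [t=3, t=84] → contains → no.
R [t=102, t=159] → after → no.
W [t=173, t=194] → after → no.
Z [t=102, t=184] → after → no.
Total: 0.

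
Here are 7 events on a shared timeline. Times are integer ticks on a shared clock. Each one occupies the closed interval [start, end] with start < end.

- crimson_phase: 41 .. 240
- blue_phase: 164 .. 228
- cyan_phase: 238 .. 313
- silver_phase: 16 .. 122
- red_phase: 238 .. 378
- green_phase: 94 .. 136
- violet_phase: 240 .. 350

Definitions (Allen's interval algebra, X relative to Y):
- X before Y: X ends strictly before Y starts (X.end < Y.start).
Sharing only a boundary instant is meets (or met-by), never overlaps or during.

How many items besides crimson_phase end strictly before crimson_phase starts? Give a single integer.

Target crimson_phase = [41, 240].
blue_phase [164, 228] → during → no.
cyan_phase [238, 313] → overlapped-by → no.
green_phase [94, 136] → during → no.
red_phase [238, 378] → overlapped-by → no.
silver_phase [16, 122] → overlaps → no.
violet_phase [240, 350] → met-by → no.
Total: 0.

0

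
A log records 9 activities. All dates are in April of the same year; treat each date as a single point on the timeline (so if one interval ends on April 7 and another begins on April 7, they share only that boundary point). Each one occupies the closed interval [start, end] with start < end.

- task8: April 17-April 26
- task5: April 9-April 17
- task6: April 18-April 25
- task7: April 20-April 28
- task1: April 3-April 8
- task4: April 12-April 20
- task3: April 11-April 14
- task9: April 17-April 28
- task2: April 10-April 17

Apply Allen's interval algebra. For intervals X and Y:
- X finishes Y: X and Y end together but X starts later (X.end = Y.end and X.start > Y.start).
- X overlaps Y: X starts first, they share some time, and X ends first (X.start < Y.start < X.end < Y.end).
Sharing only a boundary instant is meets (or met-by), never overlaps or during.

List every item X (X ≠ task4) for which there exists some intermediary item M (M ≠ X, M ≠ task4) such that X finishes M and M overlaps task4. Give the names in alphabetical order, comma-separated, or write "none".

Target task4 = [April 12, April 20].
Intermediaries M with M overlaps task4: task2, task3, task5.
Via task2 — items with X finishes task2: none.
Via task3 — items with X finishes task3: none.
Via task5 — items with X finishes task5: task2.
Union: task2.

task2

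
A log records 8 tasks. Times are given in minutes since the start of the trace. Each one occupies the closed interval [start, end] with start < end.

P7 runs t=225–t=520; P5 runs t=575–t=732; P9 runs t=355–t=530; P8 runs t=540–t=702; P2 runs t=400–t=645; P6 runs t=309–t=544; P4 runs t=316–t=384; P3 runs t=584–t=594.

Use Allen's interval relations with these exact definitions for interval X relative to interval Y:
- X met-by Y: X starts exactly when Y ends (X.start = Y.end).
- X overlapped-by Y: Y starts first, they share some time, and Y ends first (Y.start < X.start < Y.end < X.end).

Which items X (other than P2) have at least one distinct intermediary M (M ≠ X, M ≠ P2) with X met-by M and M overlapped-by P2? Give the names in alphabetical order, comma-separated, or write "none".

Target P2 = [t=400, t=645].
Intermediaries M with M overlapped-by P2: P5, P8.
Via P5 — items with X met-by P5: none.
Via P8 — items with X met-by P8: none.
Union: none.

none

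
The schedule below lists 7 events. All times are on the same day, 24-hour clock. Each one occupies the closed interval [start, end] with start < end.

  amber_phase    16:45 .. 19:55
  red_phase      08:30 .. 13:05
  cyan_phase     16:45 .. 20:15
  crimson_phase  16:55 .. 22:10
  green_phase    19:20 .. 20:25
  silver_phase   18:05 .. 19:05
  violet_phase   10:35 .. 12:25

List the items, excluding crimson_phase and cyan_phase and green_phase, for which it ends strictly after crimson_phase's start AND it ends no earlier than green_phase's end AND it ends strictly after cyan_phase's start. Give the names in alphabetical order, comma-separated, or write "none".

none

Conditions: its end is strictly after crimson_phase's start (X.end > 16:55) AND its end is no earlier than green_phase's end (X.end >= 20:25) AND its end is strictly after cyan_phase's start (X.end > 16:45).
amber_phase: end 19:55 > 16:55? ✓; end 19:55 >= 20:25? ✗; end 19:55 > 16:45? ✓ → no.
red_phase: end 13:05 > 16:55? ✗; end 13:05 >= 20:25? ✗; end 13:05 > 16:45? ✗ → no.
silver_phase: end 19:05 > 16:55? ✓; end 19:05 >= 20:25? ✗; end 19:05 > 16:45? ✓ → no.
violet_phase: end 12:25 > 16:55? ✗; end 12:25 >= 20:25? ✗; end 12:25 > 16:45? ✗ → no.
Result: none.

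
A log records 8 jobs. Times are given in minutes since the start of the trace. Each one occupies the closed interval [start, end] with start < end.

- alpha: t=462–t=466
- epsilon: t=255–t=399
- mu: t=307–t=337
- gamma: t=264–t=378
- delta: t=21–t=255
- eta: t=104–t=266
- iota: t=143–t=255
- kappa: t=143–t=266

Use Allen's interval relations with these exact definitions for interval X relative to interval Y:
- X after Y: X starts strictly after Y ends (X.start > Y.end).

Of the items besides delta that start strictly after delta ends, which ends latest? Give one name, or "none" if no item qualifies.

Target delta = [t=21, t=255].
alpha [t=462, t=466] → after → candidate.
epsilon [t=255, t=399] → met-by → excluded.
eta [t=104, t=266] → overlapped-by → excluded.
gamma [t=264, t=378] → after → candidate.
iota [t=143, t=255] → finishes → excluded.
kappa [t=143, t=266] → overlapped-by → excluded.
mu [t=307, t=337] → after → candidate.
Among candidates, latest end is t=466 → alpha.

alpha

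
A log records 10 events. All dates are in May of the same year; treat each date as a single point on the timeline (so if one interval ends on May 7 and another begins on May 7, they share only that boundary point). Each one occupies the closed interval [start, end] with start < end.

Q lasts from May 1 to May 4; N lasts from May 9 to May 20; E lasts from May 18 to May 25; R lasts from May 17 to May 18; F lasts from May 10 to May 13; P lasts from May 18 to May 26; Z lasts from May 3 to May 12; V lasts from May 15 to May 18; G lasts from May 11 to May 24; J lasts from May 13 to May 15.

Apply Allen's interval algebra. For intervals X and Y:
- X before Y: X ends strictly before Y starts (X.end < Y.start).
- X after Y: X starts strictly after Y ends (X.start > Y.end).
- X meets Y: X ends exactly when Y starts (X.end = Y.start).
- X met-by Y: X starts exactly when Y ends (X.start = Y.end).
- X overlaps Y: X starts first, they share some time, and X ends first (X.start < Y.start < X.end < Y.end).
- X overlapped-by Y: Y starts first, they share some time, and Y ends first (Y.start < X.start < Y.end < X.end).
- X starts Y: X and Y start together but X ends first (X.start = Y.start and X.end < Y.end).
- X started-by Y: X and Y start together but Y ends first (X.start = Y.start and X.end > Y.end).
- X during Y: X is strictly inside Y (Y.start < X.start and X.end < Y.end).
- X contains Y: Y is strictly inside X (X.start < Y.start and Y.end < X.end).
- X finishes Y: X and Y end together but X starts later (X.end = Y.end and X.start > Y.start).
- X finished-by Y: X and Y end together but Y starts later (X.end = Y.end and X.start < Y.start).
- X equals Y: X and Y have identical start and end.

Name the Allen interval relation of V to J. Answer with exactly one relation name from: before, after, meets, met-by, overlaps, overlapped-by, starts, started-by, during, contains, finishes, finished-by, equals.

V = [May 15, May 18]; J = [May 13, May 15].
Compare endpoints: V.start > J.start, V.start = J.end, V.end > J.start, V.end > J.end.
That pattern is 'met-by'.

met-by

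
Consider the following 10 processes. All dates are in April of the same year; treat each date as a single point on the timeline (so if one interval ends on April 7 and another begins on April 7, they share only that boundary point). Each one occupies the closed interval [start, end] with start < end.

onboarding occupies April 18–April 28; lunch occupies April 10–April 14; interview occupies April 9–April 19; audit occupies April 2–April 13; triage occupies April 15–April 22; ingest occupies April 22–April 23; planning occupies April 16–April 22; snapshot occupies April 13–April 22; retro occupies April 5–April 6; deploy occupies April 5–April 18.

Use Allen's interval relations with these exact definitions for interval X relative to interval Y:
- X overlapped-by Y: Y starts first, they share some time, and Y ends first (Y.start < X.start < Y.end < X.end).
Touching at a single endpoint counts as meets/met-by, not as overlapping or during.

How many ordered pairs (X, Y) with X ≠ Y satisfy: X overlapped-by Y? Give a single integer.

Checking all 90 ordered pairs for relation 'overlapped-by'; matching pairs in alphabetical order:
(deploy, audit): deploy overlapped-by audit ✓
(interview, audit): interview overlapped-by audit ✓
(interview, deploy): interview overlapped-by deploy ✓
(lunch, audit): lunch overlapped-by audit ✓
(onboarding, interview): onboarding overlapped-by interview ✓
(onboarding, planning): onboarding overlapped-by planning ✓
(onboarding, snapshot): onboarding overlapped-by snapshot ✓
(onboarding, triage): onboarding overlapped-by triage ✓
(planning, deploy): planning overlapped-by deploy ✓
(planning, interview): planning overlapped-by interview ✓
(snapshot, deploy): snapshot overlapped-by deploy ✓
(snapshot, interview): snapshot overlapped-by interview ✓
(snapshot, lunch): snapshot overlapped-by lunch ✓
(triage, deploy): triage overlapped-by deploy ✓
(triage, interview): triage overlapped-by interview ✓
Count: 15.

15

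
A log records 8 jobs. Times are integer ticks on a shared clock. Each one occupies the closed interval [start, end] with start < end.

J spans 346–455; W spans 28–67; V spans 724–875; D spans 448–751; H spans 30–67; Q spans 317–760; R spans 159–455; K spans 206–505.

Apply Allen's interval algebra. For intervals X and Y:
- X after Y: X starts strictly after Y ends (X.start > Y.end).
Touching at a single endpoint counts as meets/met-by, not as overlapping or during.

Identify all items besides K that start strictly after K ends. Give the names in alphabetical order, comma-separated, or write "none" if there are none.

V

Target K = [206, 505].
D [448, 751] → overlapped-by → no.
H [30, 67] → before → no.
J [346, 455] → during → no.
Q [317, 760] → overlapped-by → no.
R [159, 455] → overlaps → no.
V [724, 875] → after → yes.
W [28, 67] → before → no.
Result: V.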